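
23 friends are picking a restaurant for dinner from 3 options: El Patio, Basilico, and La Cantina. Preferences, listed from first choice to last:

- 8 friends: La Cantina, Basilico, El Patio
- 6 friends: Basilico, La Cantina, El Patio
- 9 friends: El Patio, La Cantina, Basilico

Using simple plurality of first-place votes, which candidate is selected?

El Patio

First-place votes: El Patio 9, Basilico 6, La Cantina 8.
El Patio has the most first-place votes.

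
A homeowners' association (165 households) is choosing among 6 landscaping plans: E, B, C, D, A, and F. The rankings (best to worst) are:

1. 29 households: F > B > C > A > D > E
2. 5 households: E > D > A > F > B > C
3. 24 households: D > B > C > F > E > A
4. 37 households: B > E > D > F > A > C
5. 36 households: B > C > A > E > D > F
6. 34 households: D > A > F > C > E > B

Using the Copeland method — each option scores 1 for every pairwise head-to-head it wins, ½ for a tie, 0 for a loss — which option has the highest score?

B

E: loses to B, C, D, A, and F → score 0.
B: beats E, C, D, A, and F → score 5.
C: beats E and A; loses to B, D, and F → score 2.
D: beats E, C, A, and F; loses to B → score 4.
A: beats E; loses to B, C, D, and F → score 1.
F: beats E, C, and A; loses to B and D → score 3.
B has the best pairwise record.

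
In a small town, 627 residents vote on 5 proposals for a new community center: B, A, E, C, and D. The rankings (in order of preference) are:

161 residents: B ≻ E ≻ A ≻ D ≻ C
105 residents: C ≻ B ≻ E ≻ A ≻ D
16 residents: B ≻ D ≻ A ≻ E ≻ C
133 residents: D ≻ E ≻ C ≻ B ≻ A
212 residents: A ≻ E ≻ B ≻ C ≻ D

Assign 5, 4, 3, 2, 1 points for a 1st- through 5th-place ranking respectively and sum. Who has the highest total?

E

B: 161·5 + 105·4 + 16·5 + 133·2 + 212·3 = 2207
A: 161·3 + 105·2 + 16·3 + 133·1 + 212·5 = 1934
E: 161·4 + 105·3 + 16·2 + 133·4 + 212·4 = 2371
C: 161·1 + 105·5 + 16·1 + 133·3 + 212·2 = 1525
D: 161·2 + 105·1 + 16·4 + 133·5 + 212·1 = 1368
E has the highest Borda score (2371).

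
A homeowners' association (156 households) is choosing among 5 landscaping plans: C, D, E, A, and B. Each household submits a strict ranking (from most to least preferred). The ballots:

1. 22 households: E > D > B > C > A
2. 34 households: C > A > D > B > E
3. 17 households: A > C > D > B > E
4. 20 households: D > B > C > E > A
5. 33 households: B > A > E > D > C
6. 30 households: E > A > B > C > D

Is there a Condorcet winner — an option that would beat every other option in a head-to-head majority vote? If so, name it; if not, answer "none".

A

A vs C: 80–76 for A.
A vs D: 114–42 for A.
A vs E: 84–72 for A.
A vs B: 81–75 for A.
A beats every other option head-to-head.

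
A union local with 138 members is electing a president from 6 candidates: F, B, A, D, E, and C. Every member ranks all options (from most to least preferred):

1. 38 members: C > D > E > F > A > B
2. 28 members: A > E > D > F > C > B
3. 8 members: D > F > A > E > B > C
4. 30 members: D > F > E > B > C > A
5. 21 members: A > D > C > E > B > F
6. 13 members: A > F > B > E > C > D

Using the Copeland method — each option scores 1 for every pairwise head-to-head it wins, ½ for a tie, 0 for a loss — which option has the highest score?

D

F: beats B, A, and C; loses to D and E → score 3.
B: loses to F, A, D, E, and C → score 0.
A: beats B, E, and C; loses to F and D → score 3.
D: beats F, B, A, E, and C → score 5.
E: beats F, B, and C; loses to A and D → score 3.
C: beats B; loses to F, A, D, and E → score 1.
D has the best pairwise record.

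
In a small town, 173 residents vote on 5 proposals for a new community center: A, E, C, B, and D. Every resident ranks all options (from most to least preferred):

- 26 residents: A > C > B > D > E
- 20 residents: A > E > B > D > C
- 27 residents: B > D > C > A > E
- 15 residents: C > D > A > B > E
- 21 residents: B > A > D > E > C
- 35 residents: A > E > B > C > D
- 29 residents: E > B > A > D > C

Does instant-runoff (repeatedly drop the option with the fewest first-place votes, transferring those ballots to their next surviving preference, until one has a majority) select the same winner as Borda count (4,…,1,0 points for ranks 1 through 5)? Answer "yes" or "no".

Instant-runoff — R1 A 81, E 29, C 15, B 48, D 0 (D out); R2 A 81, E 29, C 15, B 48 (C out); R3 A 96, E 29, B 48 (A winner). Winner: A.
Borda — scores: A 502, E 302, C 227, B 456, D 243. Winner: A.
The two methods agree.

yes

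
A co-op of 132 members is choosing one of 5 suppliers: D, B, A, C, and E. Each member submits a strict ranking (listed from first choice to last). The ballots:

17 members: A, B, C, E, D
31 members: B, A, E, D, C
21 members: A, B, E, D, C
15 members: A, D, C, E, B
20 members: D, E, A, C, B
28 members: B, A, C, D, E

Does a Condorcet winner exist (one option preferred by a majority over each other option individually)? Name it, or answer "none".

A vs D: 112–20 for A.
A vs B: 73–59 for A.
A vs C: 132–0 for A.
A vs E: 112–20 for A.
A beats every other option head-to-head.

A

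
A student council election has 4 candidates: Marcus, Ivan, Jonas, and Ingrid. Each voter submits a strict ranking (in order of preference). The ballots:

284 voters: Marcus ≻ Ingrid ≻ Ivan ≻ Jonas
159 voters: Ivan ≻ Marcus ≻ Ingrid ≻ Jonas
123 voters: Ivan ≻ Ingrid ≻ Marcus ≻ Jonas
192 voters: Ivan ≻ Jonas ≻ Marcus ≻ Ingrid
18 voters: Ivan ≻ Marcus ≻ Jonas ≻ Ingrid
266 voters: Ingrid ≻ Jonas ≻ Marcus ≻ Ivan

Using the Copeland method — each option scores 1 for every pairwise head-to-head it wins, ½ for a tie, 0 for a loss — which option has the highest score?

Marcus: beats Ivan, Jonas, and Ingrid → score 3.
Ivan: beats Jonas; loses to Marcus and Ingrid → score 1.
Jonas: loses to Marcus, Ivan, and Ingrid → score 0.
Ingrid: beats Ivan and Jonas; loses to Marcus → score 2.
Marcus has the best pairwise record.

Marcus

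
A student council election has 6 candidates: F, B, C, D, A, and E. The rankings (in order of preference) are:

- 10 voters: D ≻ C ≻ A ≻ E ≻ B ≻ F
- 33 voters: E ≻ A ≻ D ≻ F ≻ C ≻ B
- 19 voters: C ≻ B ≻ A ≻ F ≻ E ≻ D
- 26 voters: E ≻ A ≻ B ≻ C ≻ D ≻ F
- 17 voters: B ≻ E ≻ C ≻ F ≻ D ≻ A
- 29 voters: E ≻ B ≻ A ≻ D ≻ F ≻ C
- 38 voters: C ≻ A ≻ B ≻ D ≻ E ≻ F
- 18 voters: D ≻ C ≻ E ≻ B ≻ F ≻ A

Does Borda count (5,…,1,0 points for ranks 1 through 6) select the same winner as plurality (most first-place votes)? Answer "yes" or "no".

yes

Borda — scores: F 185, B 515, C 533, D 416, A 562, E 639. Winner: E.
Plurality — first-place votes: F 0, B 17, C 57, D 28, A 0, E 88. Winner: E.
The two methods agree.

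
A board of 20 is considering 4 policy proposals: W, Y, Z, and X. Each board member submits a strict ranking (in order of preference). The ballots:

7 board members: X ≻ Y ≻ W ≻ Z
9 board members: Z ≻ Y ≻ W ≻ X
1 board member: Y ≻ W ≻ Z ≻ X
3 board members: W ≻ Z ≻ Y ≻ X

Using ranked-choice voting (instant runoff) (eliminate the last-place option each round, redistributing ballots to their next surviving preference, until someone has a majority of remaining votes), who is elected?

Round 1: W 3, Y 1, Z 9, X 7. Eliminate Y.
Round 2: W 4, Z 9, X 7. Eliminate W.
Round 3: Z 13, X 7. Z has a majority.

Z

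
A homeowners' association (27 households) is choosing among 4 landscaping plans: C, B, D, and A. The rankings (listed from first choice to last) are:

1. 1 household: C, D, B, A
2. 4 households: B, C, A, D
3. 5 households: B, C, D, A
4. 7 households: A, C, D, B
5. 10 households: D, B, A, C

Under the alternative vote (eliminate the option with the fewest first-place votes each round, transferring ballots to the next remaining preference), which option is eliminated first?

C

Round 1: C 1, B 9, D 10, A 7. Eliminate C.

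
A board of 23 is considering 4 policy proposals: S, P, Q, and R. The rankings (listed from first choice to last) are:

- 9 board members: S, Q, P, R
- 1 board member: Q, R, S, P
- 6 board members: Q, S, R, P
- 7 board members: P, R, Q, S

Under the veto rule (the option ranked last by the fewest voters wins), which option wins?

Q

Last-place votes: S 7, P 7, Q 0, R 9.
Q is ranked last by the fewest voters, so Q wins.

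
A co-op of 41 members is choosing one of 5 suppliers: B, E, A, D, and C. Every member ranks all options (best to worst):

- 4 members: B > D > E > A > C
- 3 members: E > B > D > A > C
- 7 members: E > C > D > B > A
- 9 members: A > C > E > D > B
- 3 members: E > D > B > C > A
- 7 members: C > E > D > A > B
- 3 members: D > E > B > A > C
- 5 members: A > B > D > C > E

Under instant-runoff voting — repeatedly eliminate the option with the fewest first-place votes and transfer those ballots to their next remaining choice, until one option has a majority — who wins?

Round 1: B 4, E 13, A 14, D 3, C 7. Eliminate D.
Round 2: B 4, E 16, A 14, C 7. Eliminate B.
Round 3: E 20, A 14, C 7. Eliminate C.
Round 4: E 27, A 14. E has a majority.

E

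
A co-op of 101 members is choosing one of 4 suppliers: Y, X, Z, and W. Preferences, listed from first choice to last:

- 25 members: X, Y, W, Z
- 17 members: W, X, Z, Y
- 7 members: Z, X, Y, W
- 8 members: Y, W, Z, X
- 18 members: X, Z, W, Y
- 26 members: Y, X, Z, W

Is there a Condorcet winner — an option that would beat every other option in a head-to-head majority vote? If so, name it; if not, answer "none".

X

X vs Y: 67–34 for X.
X vs Z: 86–15 for X.
X vs W: 76–25 for X.
X beats every other option head-to-head.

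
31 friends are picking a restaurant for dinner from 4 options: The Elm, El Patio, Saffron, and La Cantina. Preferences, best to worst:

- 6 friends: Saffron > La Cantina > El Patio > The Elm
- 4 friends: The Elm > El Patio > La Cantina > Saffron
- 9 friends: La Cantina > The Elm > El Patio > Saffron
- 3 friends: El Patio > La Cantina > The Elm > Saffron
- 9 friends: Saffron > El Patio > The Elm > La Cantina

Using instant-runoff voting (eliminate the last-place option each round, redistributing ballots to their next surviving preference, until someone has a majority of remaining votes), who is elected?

La Cantina

Round 1: The Elm 4, El Patio 3, Saffron 15, La Cantina 9. Eliminate El Patio.
Round 2: The Elm 4, Saffron 15, La Cantina 12. Eliminate The Elm.
Round 3: Saffron 15, La Cantina 16. La Cantina has a majority.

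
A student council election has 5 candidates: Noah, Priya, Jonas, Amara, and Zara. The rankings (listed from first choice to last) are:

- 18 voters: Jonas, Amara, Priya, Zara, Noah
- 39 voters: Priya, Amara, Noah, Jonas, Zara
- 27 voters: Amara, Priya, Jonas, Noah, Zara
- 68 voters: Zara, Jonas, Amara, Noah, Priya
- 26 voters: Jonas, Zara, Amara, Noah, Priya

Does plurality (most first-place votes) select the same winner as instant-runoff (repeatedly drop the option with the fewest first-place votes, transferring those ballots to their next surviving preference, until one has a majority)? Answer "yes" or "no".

Plurality — first-place votes: Noah 0, Priya 39, Jonas 44, Amara 27, Zara 68. Winner: Zara.
Instant-runoff — R1 Noah 0, Priya 39, Jonas 44, Amara 27, Zara 68 (Noah out); R2 Priya 39, Jonas 44, Amara 27, Zara 68 (Amara out); R3 Priya 66, Jonas 44, Zara 68 (Jonas out); R4 Priya 84, Zara 94 (Zara winner). Winner: Zara.
The two methods agree.

yes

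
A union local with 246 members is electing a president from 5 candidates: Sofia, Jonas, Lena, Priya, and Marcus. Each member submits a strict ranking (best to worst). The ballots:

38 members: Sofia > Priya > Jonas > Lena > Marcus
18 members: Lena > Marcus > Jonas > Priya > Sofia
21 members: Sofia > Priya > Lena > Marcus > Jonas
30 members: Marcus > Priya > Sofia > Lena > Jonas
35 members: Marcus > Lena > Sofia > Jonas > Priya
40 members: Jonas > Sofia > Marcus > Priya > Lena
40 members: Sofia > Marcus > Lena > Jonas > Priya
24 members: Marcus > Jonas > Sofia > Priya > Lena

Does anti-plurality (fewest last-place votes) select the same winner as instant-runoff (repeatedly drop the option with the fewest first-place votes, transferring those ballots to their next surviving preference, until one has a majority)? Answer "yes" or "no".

yes

Anti-plurality — last-place votes: Sofia 18, Jonas 51, Lena 64, Priya 75, Marcus 38. Winner: Sofia.
Instant-runoff — R1 Sofia 99, Jonas 40, Lena 18, Priya 0, Marcus 89 (Priya out); R2 Sofia 99, Jonas 40, Lena 18, Marcus 89 (Lena out); R3 Sofia 99, Jonas 40, Marcus 107 (Jonas out); R4 Sofia 139, Marcus 107 (Sofia winner). Winner: Sofia.
The two methods agree.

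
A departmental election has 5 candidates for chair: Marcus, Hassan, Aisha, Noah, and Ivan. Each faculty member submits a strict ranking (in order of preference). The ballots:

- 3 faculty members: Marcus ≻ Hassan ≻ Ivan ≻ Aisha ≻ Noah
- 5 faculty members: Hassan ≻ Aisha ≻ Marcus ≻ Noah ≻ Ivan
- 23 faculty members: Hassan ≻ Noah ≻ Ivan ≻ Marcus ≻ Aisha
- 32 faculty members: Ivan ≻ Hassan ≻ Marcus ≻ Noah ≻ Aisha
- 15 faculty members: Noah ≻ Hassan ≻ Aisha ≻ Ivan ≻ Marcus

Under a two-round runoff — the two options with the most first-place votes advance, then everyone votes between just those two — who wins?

Round 1 first-place votes: Marcus 3, Hassan 28, Aisha 0, Noah 15, Ivan 32.
Ivan and Hassan advance.
Runoff: Ivan is preferred to Hassan by 32 voters; Hassan by 46.
Hassan wins the runoff.

Hassan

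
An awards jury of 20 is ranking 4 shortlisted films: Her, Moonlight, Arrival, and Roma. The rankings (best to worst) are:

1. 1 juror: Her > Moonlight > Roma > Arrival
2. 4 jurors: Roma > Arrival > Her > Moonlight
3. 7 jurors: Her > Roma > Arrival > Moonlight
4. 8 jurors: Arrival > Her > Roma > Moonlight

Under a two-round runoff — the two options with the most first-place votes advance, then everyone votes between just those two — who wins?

Arrival

Round 1 first-place votes: Her 8, Moonlight 0, Arrival 8, Roma 4.
Arrival and Her advance.
Runoff: Arrival is preferred to Her by 12 voters; Her by 8.
Arrival wins the runoff.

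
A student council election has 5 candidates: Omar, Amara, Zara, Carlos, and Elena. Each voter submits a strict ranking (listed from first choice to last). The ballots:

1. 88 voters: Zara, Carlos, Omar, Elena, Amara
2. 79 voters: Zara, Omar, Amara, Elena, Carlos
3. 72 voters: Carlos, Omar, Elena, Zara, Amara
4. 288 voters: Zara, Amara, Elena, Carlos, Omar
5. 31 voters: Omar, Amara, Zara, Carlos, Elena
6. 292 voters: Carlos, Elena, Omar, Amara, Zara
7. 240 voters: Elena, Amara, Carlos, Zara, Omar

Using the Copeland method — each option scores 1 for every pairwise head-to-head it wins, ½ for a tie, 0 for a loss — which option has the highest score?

Elena

Omar: beats Amara; loses to Zara, Carlos, and Elena → score 1.
Amara: beats Zara and Carlos; loses to Omar and Elena → score 2.
Zara: beats Omar; loses to Amara, Carlos, and Elena → score 1.
Carlos: beats Omar and Zara; loses to Amara and Elena → score 2.
Elena: beats Omar, Amara, Zara, and Carlos → score 4.
Elena has the best pairwise record.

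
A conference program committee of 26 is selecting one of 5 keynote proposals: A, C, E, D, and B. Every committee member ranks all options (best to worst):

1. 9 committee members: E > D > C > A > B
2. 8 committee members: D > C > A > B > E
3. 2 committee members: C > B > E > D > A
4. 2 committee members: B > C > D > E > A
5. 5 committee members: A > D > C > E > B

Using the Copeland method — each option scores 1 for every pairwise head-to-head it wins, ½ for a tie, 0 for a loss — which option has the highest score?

D

A: beats B; ties E; loses to C and D → score 1.5.
C: beats A, E, and B; loses to D → score 3.
E: beats B; ties A; loses to C and D → score 1.5.
D: beats A, C, E, and B → score 4.
B: loses to A, C, E, and D → score 0.
D has the best pairwise record.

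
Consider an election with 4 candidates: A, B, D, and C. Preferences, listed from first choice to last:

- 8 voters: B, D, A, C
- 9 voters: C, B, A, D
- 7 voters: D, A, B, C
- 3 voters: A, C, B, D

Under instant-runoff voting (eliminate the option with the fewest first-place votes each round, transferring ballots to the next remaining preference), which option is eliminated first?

A

Round 1: A 3, B 8, D 7, C 9. Eliminate A.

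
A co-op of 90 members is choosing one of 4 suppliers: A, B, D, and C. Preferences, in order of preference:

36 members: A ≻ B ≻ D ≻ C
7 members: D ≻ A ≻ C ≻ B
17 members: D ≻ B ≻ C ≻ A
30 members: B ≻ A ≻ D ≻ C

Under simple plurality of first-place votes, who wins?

First-place votes: A 36, B 30, D 24, C 0.
A has the most first-place votes.

A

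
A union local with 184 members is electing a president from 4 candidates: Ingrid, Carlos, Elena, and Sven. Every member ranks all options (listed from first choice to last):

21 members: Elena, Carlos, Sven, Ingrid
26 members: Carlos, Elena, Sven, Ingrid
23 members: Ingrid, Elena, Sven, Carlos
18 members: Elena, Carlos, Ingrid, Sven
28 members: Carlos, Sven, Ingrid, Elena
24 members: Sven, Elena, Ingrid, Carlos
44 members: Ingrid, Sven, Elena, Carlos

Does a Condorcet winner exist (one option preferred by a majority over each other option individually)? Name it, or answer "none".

none

Checking pairwise contests:
Carlos beats Ingrid 93–91.
Elena beats Carlos 130–54.
Ingrid beats Elena 95–89.
Carlos beats Sven 93–91.
Every option loses at least one head-to-head, so there is no Condorcet winner.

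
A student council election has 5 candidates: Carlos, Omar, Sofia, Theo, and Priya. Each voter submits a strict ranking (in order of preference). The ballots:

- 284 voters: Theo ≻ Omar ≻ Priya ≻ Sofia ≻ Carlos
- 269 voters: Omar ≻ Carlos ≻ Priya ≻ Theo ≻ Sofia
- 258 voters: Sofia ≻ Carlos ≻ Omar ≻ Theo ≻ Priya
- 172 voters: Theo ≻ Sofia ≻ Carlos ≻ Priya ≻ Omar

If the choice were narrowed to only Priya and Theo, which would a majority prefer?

Theo

Voters preferring Priya to Theo: 269; preferring Theo to Priya: 714.
Theo wins the head-to-head.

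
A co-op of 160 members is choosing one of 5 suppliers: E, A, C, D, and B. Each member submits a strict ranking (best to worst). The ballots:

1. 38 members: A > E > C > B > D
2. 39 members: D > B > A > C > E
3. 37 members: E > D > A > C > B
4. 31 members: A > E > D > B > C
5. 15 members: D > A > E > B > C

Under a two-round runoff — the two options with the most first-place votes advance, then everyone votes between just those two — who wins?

Round 1 first-place votes: E 37, A 69, C 0, D 54, B 0.
A and D advance.
Runoff: A is preferred to D by 69 voters; D by 91.
D wins the runoff.

D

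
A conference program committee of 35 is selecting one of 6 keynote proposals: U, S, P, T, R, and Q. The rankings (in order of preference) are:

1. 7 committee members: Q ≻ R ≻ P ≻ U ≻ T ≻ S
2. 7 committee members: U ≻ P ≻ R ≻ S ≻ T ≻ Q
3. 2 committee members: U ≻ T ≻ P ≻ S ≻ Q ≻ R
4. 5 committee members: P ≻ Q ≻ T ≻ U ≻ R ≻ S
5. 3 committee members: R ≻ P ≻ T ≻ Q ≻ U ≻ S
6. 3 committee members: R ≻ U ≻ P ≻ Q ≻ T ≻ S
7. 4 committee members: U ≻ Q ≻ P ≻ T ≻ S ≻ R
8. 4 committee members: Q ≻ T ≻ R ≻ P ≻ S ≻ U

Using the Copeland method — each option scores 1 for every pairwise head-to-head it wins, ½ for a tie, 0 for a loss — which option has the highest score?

P

U: beats S, T, and R; loses to P and Q → score 3.
S: loses to U, P, T, R, and Q → score 0.
P: beats U, S, T, R, and Q → score 5.
T: beats S; loses to U, P, R, and Q → score 1.
R: beats S and T; loses to U, P, and Q → score 2.
Q: beats U, S, T, and R; loses to P → score 4.
P has the best pairwise record.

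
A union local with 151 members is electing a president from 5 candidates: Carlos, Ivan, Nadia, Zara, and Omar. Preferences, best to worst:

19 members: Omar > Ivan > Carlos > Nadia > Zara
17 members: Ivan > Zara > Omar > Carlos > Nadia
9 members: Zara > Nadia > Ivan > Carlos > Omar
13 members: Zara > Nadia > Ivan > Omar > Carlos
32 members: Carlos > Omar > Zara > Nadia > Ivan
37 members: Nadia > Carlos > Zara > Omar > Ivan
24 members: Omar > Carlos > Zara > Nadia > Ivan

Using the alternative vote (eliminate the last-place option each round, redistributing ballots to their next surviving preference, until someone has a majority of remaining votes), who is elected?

Round 1: Carlos 32, Ivan 17, Nadia 37, Zara 22, Omar 43. Eliminate Ivan.
Round 2: Carlos 32, Nadia 37, Zara 39, Omar 43. Eliminate Carlos.
Round 3: Nadia 37, Zara 39, Omar 75. Eliminate Nadia.
Round 4: Zara 76, Omar 75. Zara has a majority.

Zara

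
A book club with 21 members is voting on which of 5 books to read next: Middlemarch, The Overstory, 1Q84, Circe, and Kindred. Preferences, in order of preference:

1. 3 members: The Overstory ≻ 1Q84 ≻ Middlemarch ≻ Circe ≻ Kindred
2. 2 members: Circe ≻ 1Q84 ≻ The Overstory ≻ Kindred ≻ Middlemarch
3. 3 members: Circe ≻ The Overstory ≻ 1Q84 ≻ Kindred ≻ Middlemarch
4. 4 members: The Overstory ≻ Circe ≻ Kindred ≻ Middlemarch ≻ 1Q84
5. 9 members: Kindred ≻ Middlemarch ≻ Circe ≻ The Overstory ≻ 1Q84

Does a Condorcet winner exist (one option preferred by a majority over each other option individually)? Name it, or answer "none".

Checking pairwise contests:
The Overstory beats Middlemarch 12–9.
Circe beats The Overstory 14–7.
Middlemarch beats 1Q84 13–8.
Middlemarch beats Circe 12–9.
The Overstory beats Kindred 12–9.
Every option loses at least one head-to-head, so there is no Condorcet winner.

none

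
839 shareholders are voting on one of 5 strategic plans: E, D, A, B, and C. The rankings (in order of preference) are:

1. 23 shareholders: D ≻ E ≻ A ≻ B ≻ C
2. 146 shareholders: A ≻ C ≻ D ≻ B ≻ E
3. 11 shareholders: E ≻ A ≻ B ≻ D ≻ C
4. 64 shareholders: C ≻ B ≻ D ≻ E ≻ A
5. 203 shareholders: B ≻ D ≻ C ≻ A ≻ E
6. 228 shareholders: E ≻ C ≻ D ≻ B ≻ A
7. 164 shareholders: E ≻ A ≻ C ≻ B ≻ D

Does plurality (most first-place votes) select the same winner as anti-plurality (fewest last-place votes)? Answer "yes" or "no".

no

Plurality — first-place votes: E 403, D 23, A 146, B 203, C 64. Winner: E.
Anti-plurality — last-place votes: E 349, D 164, A 292, B 0, C 34. Winner: B.
The two methods disagree.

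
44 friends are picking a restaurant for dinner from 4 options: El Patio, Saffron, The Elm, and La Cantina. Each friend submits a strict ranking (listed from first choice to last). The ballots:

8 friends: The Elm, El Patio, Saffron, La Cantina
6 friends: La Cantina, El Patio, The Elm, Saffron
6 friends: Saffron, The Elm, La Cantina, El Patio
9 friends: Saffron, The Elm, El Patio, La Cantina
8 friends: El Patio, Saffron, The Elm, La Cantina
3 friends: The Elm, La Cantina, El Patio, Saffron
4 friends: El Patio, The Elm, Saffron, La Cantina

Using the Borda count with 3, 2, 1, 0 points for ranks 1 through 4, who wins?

The Elm

El Patio: 8·2 + 6·2 + 6·0 + 9·1 + 8·3 + 3·1 + 4·3 = 76
Saffron: 8·1 + 6·0 + 6·3 + 9·3 + 8·2 + 3·0 + 4·1 = 73
The Elm: 8·3 + 6·1 + 6·2 + 9·2 + 8·1 + 3·3 + 4·2 = 85
La Cantina: 8·0 + 6·3 + 6·1 + 9·0 + 8·0 + 3·2 + 4·0 = 30
The Elm has the highest Borda score (85).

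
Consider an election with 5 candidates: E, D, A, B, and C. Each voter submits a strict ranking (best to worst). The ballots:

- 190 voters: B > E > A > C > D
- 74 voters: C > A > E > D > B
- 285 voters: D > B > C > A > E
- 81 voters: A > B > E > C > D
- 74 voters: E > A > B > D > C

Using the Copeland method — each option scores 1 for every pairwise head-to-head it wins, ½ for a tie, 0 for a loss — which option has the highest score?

E: beats D; loses to A, B, and C → score 1.
D: beats B and C; loses to E and A → score 2.
A: beats E and D; loses to B and C → score 2.
B: beats E, A, and C; loses to D → score 3.
C: beats E and A; loses to D and B → score 2.
B has the best pairwise record.

B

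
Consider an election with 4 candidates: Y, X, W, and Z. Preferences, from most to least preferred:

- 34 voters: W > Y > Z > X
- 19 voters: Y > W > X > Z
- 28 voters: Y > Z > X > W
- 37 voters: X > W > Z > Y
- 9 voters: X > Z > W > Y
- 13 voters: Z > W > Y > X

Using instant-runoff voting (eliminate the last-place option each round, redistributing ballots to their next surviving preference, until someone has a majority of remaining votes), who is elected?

W

Round 1: Y 47, X 46, W 34, Z 13. Eliminate Z.
Round 2: Y 47, X 46, W 47. Eliminate X.
Round 3: Y 47, W 93. W has a majority.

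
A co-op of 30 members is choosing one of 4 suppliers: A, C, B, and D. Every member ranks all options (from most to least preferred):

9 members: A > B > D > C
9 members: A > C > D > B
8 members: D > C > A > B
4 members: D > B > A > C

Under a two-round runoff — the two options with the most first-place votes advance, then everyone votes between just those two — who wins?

A

Round 1 first-place votes: A 18, C 0, B 0, D 12.
A and D advance.
Runoff: A is preferred to D by 18 voters; D by 12.
A wins the runoff.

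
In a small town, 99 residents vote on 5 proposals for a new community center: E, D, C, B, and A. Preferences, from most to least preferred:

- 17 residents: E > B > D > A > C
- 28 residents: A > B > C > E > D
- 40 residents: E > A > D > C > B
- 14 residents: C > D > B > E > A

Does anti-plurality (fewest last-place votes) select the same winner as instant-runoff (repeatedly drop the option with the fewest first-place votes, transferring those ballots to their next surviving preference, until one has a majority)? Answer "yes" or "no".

yes

Anti-plurality — last-place votes: E 0, D 28, C 17, B 40, A 14. Winner: E.
Instant-runoff — R1 E 57, D 0, C 14, B 0, A 28 (E winner). Winner: E.
The two methods agree.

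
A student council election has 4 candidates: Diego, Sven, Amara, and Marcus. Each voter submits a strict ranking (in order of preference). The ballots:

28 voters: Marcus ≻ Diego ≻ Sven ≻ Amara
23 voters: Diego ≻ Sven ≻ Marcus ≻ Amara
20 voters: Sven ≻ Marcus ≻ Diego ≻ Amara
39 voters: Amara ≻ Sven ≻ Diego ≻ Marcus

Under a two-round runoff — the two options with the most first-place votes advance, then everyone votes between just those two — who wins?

Marcus

Round 1 first-place votes: Diego 23, Sven 20, Amara 39, Marcus 28.
Amara and Marcus advance.
Runoff: Amara is preferred to Marcus by 39 voters; Marcus by 71.
Marcus wins the runoff.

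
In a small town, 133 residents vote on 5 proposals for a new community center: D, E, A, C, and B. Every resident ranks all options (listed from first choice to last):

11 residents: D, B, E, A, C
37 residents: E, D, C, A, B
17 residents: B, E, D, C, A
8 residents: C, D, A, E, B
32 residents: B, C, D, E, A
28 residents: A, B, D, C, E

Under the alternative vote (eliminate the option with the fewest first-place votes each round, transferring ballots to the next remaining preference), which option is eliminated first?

C

Round 1: D 11, E 37, A 28, C 8, B 49. Eliminate C.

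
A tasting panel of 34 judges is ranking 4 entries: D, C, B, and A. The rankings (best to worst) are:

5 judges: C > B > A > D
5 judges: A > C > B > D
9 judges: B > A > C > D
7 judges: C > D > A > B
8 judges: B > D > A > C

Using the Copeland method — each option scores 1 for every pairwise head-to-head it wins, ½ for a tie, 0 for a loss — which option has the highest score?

D: loses to C, B, and A → score 0.
C: beats D; ties B; loses to A → score 1.5.
B: beats D and A; ties C → score 2.5.
A: beats D and C; loses to B → score 2.
B has the best pairwise record.

B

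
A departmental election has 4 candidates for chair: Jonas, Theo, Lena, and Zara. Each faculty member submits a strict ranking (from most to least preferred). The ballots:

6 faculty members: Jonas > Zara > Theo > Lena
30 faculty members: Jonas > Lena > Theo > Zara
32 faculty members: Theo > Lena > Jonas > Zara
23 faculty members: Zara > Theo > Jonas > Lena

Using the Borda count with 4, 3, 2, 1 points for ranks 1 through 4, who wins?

Jonas: 6·4 + 30·4 + 32·2 + 23·2 = 254
Theo: 6·2 + 30·2 + 32·4 + 23·3 = 269
Lena: 6·1 + 30·3 + 32·3 + 23·1 = 215
Zara: 6·3 + 30·1 + 32·1 + 23·4 = 172
Theo has the highest Borda score (269).

Theo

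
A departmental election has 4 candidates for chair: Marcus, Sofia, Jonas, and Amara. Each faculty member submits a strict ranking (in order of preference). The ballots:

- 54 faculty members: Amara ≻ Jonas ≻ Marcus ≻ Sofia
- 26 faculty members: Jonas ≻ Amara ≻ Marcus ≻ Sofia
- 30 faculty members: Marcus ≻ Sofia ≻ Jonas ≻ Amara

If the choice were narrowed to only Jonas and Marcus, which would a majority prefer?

Voters preferring Jonas to Marcus: 80; preferring Marcus to Jonas: 30.
Jonas wins the head-to-head.

Jonas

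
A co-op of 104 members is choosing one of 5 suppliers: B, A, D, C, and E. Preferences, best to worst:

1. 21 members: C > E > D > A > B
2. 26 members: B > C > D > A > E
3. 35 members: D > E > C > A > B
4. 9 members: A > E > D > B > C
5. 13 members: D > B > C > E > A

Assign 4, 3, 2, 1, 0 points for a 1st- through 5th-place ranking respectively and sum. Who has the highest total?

B: 21·0 + 26·4 + 35·0 + 9·1 + 13·3 = 152
A: 21·1 + 26·1 + 35·1 + 9·4 + 13·0 = 118
D: 21·2 + 26·2 + 35·4 + 9·2 + 13·4 = 304
C: 21·4 + 26·3 + 35·2 + 9·0 + 13·2 = 258
E: 21·3 + 26·0 + 35·3 + 9·3 + 13·1 = 208
D has the highest Borda score (304).

D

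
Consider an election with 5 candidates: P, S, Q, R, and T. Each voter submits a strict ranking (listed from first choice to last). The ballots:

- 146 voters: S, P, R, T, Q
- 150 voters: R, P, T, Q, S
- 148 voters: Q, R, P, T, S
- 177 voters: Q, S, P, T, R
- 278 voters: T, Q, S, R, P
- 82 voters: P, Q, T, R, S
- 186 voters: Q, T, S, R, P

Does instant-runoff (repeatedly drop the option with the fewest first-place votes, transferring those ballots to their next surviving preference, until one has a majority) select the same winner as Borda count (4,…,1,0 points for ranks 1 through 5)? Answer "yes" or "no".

Instant-runoff — R1 P 82, S 146, Q 511, R 150, T 278 (P out); R2 S 146, Q 593, R 150, T 278 (Q winner). Winner: Q.
Borda — scores: P 1866, S 2043, Q 3274, R 1882, T 2605. Winner: Q.
The two methods agree.

yes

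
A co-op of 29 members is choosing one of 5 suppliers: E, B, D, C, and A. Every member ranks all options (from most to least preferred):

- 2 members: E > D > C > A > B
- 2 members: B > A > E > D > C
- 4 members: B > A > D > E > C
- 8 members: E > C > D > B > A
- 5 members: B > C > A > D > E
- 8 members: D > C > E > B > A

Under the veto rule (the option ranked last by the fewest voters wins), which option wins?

D

Last-place votes: E 5, B 2, D 0, C 6, A 16.
D is ranked last by the fewest voters, so D wins.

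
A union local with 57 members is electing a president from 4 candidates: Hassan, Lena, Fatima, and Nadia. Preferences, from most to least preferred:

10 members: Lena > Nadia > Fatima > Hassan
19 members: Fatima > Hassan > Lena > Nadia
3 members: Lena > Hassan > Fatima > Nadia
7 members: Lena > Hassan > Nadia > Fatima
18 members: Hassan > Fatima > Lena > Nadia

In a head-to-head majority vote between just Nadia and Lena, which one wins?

Voters preferring Nadia to Lena: 0; preferring Lena to Nadia: 57.
Lena wins the head-to-head.

Lena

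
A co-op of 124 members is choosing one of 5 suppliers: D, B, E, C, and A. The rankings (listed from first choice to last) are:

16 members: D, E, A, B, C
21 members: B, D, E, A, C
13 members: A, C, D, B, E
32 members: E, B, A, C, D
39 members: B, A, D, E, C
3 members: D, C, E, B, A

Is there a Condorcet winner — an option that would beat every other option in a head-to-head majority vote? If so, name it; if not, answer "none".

B vs D: 92–32 for B.
B vs E: 73–51 for B.
B vs C: 108–16 for B.
B vs A: 95–29 for B.
B beats every other option head-to-head.

B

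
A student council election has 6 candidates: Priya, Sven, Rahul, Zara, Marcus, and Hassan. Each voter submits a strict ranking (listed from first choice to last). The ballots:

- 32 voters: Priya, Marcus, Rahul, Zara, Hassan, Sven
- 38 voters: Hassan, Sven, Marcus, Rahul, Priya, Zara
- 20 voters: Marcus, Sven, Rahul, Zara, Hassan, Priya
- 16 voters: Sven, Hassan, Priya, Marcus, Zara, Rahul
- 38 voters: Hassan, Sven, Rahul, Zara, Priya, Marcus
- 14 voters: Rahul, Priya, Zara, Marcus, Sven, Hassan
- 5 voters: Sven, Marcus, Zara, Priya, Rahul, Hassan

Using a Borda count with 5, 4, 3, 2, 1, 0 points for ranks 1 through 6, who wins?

Priya: 32·5 + 38·1 + 20·0 + 16·3 + 38·1 + 14·4 + 5·2 = 350
Sven: 32·0 + 38·4 + 20·4 + 16·5 + 38·4 + 14·1 + 5·5 = 503
Rahul: 32·3 + 38·2 + 20·3 + 16·0 + 38·3 + 14·5 + 5·1 = 421
Zara: 32·2 + 38·0 + 20·2 + 16·1 + 38·2 + 14·3 + 5·3 = 253
Marcus: 32·4 + 38·3 + 20·5 + 16·2 + 38·0 + 14·2 + 5·4 = 422
Hassan: 32·1 + 38·5 + 20·1 + 16·4 + 38·5 + 14·0 + 5·0 = 496
Sven has the highest Borda score (503).

Sven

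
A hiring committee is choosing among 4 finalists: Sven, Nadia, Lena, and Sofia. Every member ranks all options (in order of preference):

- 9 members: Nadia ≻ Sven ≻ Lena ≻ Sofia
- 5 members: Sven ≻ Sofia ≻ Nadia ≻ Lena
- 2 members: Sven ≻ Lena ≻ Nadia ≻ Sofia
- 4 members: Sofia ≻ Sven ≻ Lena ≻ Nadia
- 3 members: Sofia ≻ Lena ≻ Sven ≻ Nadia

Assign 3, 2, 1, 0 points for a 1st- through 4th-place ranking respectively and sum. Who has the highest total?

Sven

Sven: 9·2 + 5·3 + 2·3 + 4·2 + 3·1 = 50
Nadia: 9·3 + 5·1 + 2·1 + 4·0 + 3·0 = 34
Lena: 9·1 + 5·0 + 2·2 + 4·1 + 3·2 = 23
Sofia: 9·0 + 5·2 + 2·0 + 4·3 + 3·3 = 31
Sven has the highest Borda score (50).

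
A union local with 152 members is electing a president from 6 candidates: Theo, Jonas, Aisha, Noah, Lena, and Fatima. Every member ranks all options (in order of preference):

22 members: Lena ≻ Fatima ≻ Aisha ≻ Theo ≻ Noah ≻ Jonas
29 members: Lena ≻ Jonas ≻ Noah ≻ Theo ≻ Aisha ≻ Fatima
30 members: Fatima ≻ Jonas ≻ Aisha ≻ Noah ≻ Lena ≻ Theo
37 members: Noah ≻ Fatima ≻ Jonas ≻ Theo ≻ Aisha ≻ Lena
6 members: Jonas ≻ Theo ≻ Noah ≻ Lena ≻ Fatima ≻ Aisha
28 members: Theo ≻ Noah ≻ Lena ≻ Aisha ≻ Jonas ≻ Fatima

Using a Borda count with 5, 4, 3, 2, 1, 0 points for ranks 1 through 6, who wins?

Noah

Theo: 22·2 + 29·2 + 30·0 + 37·2 + 6·4 + 28·5 = 340
Jonas: 22·0 + 29·4 + 30·4 + 37·3 + 6·5 + 28·1 = 405
Aisha: 22·3 + 29·1 + 30·3 + 37·1 + 6·0 + 28·2 = 278
Noah: 22·1 + 29·3 + 30·2 + 37·5 + 6·3 + 28·4 = 484
Lena: 22·5 + 29·5 + 30·1 + 37·0 + 6·2 + 28·3 = 381
Fatima: 22·4 + 29·0 + 30·5 + 37·4 + 6·1 + 28·0 = 392
Noah has the highest Borda score (484).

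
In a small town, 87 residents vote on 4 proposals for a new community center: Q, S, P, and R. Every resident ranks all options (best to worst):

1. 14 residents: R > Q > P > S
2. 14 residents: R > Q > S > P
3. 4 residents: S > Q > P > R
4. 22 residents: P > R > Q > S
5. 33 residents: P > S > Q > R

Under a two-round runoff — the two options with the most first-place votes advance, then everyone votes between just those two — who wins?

Round 1 first-place votes: Q 0, S 4, P 55, R 28.
P and R advance.
Runoff: P is preferred to R by 59 voters; R by 28.
P wins the runoff.

P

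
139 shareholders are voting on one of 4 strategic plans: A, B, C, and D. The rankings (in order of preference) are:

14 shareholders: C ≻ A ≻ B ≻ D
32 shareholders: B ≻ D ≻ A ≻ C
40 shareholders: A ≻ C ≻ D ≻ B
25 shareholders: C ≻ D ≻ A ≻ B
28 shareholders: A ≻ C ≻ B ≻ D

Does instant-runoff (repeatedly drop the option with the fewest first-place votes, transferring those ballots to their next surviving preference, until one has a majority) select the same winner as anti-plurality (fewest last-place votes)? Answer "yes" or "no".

Instant-runoff — R1 A 68, B 32, C 39, D 0 (D out); R2 A 68, B 32, C 39 (B out); R3 A 100, C 39 (A winner). Winner: A.
Anti-plurality — last-place votes: A 0, B 65, C 32, D 42. Winner: A.
The two methods agree.

yes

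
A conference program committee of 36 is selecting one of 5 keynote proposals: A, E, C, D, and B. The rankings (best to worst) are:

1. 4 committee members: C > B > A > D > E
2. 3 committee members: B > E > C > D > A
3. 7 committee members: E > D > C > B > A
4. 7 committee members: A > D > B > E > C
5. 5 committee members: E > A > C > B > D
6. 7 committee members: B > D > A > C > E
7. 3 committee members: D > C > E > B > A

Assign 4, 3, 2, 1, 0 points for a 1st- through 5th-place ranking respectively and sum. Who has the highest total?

A: 4·2 + 3·0 + 7·0 + 7·4 + 5·3 + 7·2 + 3·0 = 65
E: 4·0 + 3·3 + 7·4 + 7·1 + 5·4 + 7·0 + 3·2 = 70
C: 4·4 + 3·2 + 7·2 + 7·0 + 5·2 + 7·1 + 3·3 = 62
D: 4·1 + 3·1 + 7·3 + 7·3 + 5·0 + 7·3 + 3·4 = 82
B: 4·3 + 3·4 + 7·1 + 7·2 + 5·1 + 7·4 + 3·1 = 81
D has the highest Borda score (82).

D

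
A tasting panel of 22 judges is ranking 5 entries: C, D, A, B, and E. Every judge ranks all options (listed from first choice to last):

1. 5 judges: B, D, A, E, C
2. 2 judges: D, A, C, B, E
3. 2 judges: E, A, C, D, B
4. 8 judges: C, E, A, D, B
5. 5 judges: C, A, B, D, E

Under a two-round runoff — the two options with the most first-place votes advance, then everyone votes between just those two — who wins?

Round 1 first-place votes: C 13, D 2, A 0, B 5, E 2.
C and B advance.
Runoff: C is preferred to B by 17 voters; B by 5.
C wins the runoff.

C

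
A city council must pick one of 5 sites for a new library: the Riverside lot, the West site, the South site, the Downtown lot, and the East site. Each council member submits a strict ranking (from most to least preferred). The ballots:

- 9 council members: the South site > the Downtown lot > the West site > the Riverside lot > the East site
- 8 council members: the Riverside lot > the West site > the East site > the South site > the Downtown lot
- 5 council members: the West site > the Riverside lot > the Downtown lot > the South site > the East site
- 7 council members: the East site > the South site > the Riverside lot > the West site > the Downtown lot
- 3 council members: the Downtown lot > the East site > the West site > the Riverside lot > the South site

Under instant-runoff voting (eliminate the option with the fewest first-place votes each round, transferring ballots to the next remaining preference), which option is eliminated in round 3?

the South site

Round 1: the Riverside lot 8, the West site 5, the South site 9, the Downtown lot 3, the East site 7. Eliminate the Downtown lot.
Round 2: the Riverside lot 8, the West site 5, the South site 9, the East site 10. Eliminate the West site.
Round 3: the Riverside lot 13, the South site 9, the East site 10. Eliminate the South site.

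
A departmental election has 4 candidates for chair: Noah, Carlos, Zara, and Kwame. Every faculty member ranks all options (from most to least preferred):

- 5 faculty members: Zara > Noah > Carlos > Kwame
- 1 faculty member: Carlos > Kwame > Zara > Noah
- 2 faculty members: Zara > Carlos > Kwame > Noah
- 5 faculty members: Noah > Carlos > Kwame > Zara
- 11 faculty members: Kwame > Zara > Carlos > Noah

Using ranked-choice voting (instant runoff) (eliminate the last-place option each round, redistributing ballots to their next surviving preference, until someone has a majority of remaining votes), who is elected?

Kwame

Round 1: Noah 5, Carlos 1, Zara 7, Kwame 11. Eliminate Carlos.
Round 2: Noah 5, Zara 7, Kwame 12. Eliminate Noah.
Round 3: Zara 7, Kwame 17. Kwame has a majority.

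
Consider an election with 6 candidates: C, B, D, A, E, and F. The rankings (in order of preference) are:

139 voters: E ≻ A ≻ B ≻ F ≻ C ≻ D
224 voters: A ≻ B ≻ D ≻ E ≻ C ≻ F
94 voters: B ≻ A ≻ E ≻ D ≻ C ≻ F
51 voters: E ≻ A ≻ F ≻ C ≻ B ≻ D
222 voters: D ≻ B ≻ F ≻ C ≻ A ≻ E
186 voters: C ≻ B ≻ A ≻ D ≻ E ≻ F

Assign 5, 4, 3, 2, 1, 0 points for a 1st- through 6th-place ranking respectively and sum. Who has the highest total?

B

C: 139·1 + 224·1 + 94·1 + 51·2 + 222·2 + 186·5 = 1933
B: 139·3 + 224·4 + 94·5 + 51·1 + 222·4 + 186·4 = 3466
D: 139·0 + 224·3 + 94·2 + 51·0 + 222·5 + 186·2 = 2342
A: 139·4 + 224·5 + 94·4 + 51·4 + 222·1 + 186·3 = 3036
E: 139·5 + 224·2 + 94·3 + 51·5 + 222·0 + 186·1 = 1866
F: 139·2 + 224·0 + 94·0 + 51·3 + 222·3 + 186·0 = 1097
B has the highest Borda score (3466).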